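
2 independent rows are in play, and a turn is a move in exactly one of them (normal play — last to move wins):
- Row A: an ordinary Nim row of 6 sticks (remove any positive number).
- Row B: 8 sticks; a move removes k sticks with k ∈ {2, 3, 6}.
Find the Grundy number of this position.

4

Row A is a plain Nim row of size 6, so its Grundy value is 6.
Grundy values for row B (subtraction set {2, 3, 6}):
k:     0  1  2  3  4  5  6  7  8
g(k):  0  0  1  1  2  0  3  1  2
So g(8) = 2.
The value of a disjunctive sum is the nim-sum of the parts.
Combined value = 6 XOR 2 = 4.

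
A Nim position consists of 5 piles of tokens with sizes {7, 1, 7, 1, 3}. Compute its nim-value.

Nim-sum: 7 ⊕ 1 ⊕ 7 ⊕ 1 ⊕ 3 = 3.

3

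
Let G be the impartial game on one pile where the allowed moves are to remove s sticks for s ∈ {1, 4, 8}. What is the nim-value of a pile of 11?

2

Compute g(0), g(1), … for moves {1, 4, 8}:
g(0) = mex{} = 0
g(1) = mex{0} = 1
g(2) = mex{1} = 0
g(3) = mex{0} = 1
g(4) = mex{0,1} = 2
g(5) = mex{1,2} = 0
g(6) = mex{0} = 1
g(7) = mex{1} = 0
g(8) = mex{0,2} = 1
g(9) = mex{0,1} = 2
g(10) = mex{0,1,2} = 3
g(11) = mex{0,1,3} = 2
So g(11) = 2.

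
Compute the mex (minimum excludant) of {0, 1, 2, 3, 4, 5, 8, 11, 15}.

The values 0, 1, 2, 3, 4, 5 are all present; 6 is the first non-negative integer missing from the set.

6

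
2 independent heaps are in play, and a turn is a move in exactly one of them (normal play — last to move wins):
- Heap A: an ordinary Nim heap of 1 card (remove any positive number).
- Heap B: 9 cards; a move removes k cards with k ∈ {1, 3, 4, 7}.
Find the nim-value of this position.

Heap A is a plain Nim heap of size 1, so its Grundy value is 1.
Build the Grundy sequence for heap B with g(k) = mex{g(k−s) : s ∈ {1, 3, 4, 7}, s ≤ k}:
g(0) = mex{} = 0
g(1) = mex{0} = 1
g(2) = mex{1} = 0
g(3) = mex{0} = 1
g(4) = mex{0,1} = 2
g(5) = mex{0,1,2} = 3
g(6) = mex{0,1,3} = 2
g(7) = mex{0,1,2} = 3
g(8) = mex{1,2,3} = 0
g(9) = mex{0,2,3} = 1
So g(9) = 1.
The value of a disjunctive sum is the nim-sum of the parts.
Combined value = 1 XOR 1 = 0.

0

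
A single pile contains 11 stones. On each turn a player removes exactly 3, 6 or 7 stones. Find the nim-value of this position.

Build the Grundy sequence with g(k) = mex{g(k−s) : s ∈ {3, 6, 7}, s ≤ k}:
k:     0  1  2  3  4  5  6  7  8  9 10 11
g(k):  0  0  0  1  1  1  2  2  2  3  0  0
So g(11) = 0.

0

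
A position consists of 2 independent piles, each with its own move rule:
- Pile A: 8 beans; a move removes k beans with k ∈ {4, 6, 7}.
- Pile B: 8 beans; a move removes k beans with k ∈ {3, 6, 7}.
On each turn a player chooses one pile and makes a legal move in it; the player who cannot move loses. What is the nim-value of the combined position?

Build the Grundy sequence for pile A with g(k) = mex{g(k−s) : s ∈ {4, 6, 7}, s ≤ k}:
g(0) = mex{} = 0
g(1) = mex{} = 0
g(2) = mex{} = 0
g(3) = mex{} = 0
g(4) = mex{0} = 1
g(5) = mex{0} = 1
g(6) = mex{0} = 1
g(7) = mex{0} = 1
g(8) = mex{0,1} = 2
So g(8) = 2.
Grundy values for pile B (subtraction set {3, 6, 7}):
g(0) = mex{} = 0
g(1) = mex{} = 0
g(2) = mex{} = 0
g(3) = mex{0} = 1
g(4) = mex{0} = 1
g(5) = mex{0} = 1
g(6) = mex{0,1} = 2
g(7) = mex{0,1} = 2
g(8) = mex{0,1} = 2
So g(8) = 2.
The value of a disjunctive sum is the nim-sum of the parts.
Combined value = 2 ⊕ 2 = 0.

0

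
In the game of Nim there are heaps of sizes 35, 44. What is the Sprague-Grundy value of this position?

15

Write each in binary and XOR column by column:
  100011  (35)
  101100  (44)
  ------
  001111  (15)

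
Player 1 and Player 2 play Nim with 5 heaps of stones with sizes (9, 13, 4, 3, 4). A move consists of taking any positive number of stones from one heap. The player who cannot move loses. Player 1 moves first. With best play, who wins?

Player 1 wins

Nim-sum: 9 XOR 13 XOR 4 XOR 3 XOR 4 = 7.
The nim-sum is 7 ≠ 0, so this is an N-position: the player to move can win; Player 1 has a winning move.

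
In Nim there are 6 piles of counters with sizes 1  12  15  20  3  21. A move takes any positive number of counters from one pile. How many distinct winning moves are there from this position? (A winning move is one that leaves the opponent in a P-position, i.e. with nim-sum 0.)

Compute the nim-sum pairwise:
1 ^ 12 = 13
13 ^ 15 = 2
2 ^ 20 = 22
22 ^ 3 = 21
21 ^ 21 = 0
The nim-sum is already 0, so every move leaves a nonzero nim-sum — there are no winning moves.

0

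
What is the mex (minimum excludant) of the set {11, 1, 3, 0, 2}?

4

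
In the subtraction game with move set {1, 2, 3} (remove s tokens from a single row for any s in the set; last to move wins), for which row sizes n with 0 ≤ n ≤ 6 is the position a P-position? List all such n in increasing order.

Compute g(0), g(1), … for moves {1, 2, 3}:
k:     0  1  2  3  4  5  6
g(k):  0  1  2  3  0  1  2
The P-positions (g = 0) in 0..6 are 0, 4.

0, 4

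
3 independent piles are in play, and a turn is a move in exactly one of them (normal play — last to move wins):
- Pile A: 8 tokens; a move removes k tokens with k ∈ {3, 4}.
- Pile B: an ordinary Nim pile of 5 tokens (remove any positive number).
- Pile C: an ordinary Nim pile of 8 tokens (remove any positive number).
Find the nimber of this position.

Grundy values for pile A (subtraction set {3, 4}):
g(0) = mex{} = 0
g(1) = mex{} = 0
g(2) = mex{} = 0
g(3) = mex{0} = 1
g(4) = mex{0} = 1
g(5) = mex{0} = 1
g(6) = mex{0,1} = 2
g(7) = mex{1} = 0
g(8) = mex{1} = 0
So g(8) = 0.
Pile B is a plain Nim pile of size 5, so its Grundy value is 5.
Pile C is a plain Nim pile of size 8, so its Grundy value is 8.
By the Sprague-Grundy theorem, the Grundy value of a sum of independent games is the XOR of the component values.
Combined value = 0 ⊕ 5 ⊕ 8 = 13.

13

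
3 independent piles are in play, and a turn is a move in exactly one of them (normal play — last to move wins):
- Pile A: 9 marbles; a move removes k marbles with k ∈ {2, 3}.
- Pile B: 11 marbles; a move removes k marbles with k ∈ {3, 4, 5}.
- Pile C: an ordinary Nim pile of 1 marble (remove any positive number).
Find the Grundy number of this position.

2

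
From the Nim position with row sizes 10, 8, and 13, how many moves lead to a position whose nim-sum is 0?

Write each in binary and XOR column by column:
  1010  (10)
  1000  (8)
  1101  (13)
  ----
  1111  (15)
The overall nim-sum is X = 15. A row of size p has a winning move iff p XOR X < p (reduce it to p XOR X).
  10: 10 XOR 15 = 5 < 10 — winning move (to 5).
  8: 8 XOR 15 = 7 < 8 — winning move (to 7).
  13: 13 XOR 15 = 2 < 13 — winning move (to 2).
That gives 3 winning moves.

3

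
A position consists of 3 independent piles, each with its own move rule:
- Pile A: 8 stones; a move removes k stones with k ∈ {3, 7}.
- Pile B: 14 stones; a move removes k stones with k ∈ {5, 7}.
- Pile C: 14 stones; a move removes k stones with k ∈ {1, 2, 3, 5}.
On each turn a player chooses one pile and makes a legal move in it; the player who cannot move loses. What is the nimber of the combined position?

0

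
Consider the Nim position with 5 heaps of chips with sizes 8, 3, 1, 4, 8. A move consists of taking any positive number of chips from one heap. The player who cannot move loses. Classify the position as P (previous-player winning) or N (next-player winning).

N-position

Nim-sum: 8 ⊕ 3 ⊕ 1 ⊕ 4 ⊕ 8 = 6.
The nim-sum is 6 ≠ 0, so this is an N-position: the player to move can win.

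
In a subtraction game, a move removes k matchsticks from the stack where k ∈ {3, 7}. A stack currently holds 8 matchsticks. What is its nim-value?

2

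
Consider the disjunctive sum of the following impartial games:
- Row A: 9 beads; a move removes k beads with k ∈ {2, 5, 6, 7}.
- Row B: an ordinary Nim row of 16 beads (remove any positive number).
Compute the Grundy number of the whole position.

18

Build the Grundy sequence for row A with g(k) = mex{g(k−s) : s ∈ {2, 5, 6, 7}, s ≤ k}:
g(0) = mex{} = 0
g(1) = mex{} = 0
g(2) = mex{0} = 1
g(3) = mex{0} = 1
g(4) = mex{1} = 0
g(5) = mex{0,1} = 2
g(6) = mex{0} = 1
g(7) = mex{0,1,2} = 3
g(8) = mex{0,1} = 2
g(9) = mex{0,1,3} = 2
So g(9) = 2.
Row B is a plain Nim row of size 16, so its Grundy value is 16.
The value of a disjunctive sum is the nim-sum of the parts.
Combined value = 2 ⊕ 16 = 18.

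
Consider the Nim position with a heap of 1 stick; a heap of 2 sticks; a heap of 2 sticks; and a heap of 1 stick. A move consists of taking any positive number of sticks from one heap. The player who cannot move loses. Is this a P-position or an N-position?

In binary:
  01  (1)
  10  (2)
  10  (2)
  01  (1)
  --
  00  (0)
The nim-sum is 0, so this is a P-position: the player to move is in a losing position under optimal play.

P-position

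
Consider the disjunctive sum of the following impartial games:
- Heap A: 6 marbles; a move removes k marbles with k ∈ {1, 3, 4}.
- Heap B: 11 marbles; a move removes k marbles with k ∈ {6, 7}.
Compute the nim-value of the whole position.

3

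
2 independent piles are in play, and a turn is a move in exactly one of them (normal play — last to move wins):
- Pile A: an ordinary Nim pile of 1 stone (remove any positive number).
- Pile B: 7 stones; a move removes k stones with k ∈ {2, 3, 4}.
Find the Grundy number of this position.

Pile A is a plain Nim pile of size 1, so its Grundy value is 1.
Build the Grundy sequence for pile B with g(k) = mex{g(k−s) : s ∈ {2, 3, 4}, s ≤ k}:
k:     0  1  2  3  4  5  6  7
g(k):  0  0  1  1  2  2  0  0
So g(7) = 0.
By the Sprague-Grundy theorem, the Grundy value of a sum of independent games is the XOR of the component values.
Combined value = 1 ⊕ 0 = 1.

1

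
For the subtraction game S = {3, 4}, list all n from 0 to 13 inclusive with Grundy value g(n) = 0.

0, 1, 2, 7, 8, 9

Grundy values for subtraction set {3, 4}:
k:     0  1  2  3  4  5  6  7  8  9 10 11 12 13
g(k):  0  0  0  1  1  1  2  0  0  0  1  1  1  2
The P-positions (g = 0) in 0..13 are 0, 1, 2, 7, 8, 9.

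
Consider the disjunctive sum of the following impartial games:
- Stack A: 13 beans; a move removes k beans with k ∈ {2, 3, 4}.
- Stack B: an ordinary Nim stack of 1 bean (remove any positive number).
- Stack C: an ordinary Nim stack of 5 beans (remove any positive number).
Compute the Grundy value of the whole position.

For stack A, compute g(0), g(1), … with moves {2, 3, 4}:
k:     0  1  2  3  4  5  6  7  8  9 10 11 12 13
g(k):  0  0  1  1  2  2  0  0  1  1  2  2  0  0
So g(13) = 0.
Stack B is a plain Nim stack of size 1, so its Grundy value is 1.
Stack C is a plain Nim stack of size 5, so its Grundy value is 5.
By the Sprague-Grundy theorem, the Grundy value of a sum of independent games is the XOR of the component values.
Combined value = 0 XOR 1 XOR 5 = 4.

4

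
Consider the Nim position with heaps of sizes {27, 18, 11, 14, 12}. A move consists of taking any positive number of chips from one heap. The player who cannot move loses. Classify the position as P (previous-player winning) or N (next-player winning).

Nim-sum: 27 ^ 18 ^ 11 ^ 14 ^ 12 = 0.
The nim-sum is 0, so this is a P-position: the player to move is in a losing position under optimal play.

P-position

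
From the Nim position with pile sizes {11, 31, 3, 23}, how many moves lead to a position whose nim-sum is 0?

Compute the nim-sum pairwise:
11 ^ 31 = 20
20 ^ 3 = 23
23 ^ 23 = 0
The nim-sum is already 0, so every move leaves a nonzero nim-sum — there are no winning moves.

0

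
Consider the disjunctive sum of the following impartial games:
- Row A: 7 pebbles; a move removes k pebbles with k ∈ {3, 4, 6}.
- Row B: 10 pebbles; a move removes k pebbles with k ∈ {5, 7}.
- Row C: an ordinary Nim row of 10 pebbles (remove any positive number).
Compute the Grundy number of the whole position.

10

Grundy values for row A (subtraction set {3, 4, 6}):
g(0) = mex{} = 0
g(1) = mex{} = 0
g(2) = mex{} = 0
g(3) = mex{0} = 1
g(4) = mex{0} = 1
g(5) = mex{0} = 1
g(6) = mex{0,1} = 2
g(7) = mex{0,1} = 2
So g(7) = 2.
Grundy values for row B (subtraction set {5, 7}):
k:     0  1  2  3  4  5  6  7  8  9 10
g(k):  0  0  0  0  0  1  1  1  1  1  2
So g(10) = 2.
Row C is a plain Nim row of size 10, so its Grundy value is 10.
By the Sprague-Grundy theorem, the Grundy value of a sum of independent games is the XOR of the component values.
Combined value = 2 XOR 2 XOR 10 = 10.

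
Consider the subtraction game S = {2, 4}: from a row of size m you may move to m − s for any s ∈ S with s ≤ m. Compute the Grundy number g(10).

Build the Grundy sequence with g(k) = mex{g(k−s) : s ∈ {2, 4}, s ≤ k}:
g(0) = mex{} = 0
g(1) = mex{} = 0
g(2) = mex{0} = 1
g(3) = mex{0} = 1
g(4) = mex{0,1} = 2
g(5) = mex{0,1} = 2
g(6) = mex{1,2} = 0
g(7) = mex{1,2} = 0
g(8) = mex{0,2} = 1
g(9) = mex{0,2} = 1
g(10) = mex{0,1} = 2
So g(10) = 2.

2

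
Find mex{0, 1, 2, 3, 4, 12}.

The values 0, 1, 2, 3, 4 are all present; 5 is the first non-negative integer missing from the set.

5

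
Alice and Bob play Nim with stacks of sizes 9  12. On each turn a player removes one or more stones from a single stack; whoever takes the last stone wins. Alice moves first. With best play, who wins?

Compute the nim-sum pairwise:
9 XOR 12 = 5
The nim-sum is 5 ≠ 0, so this is an N-position: the player to move can win; Alice has a winning move.

Alice wins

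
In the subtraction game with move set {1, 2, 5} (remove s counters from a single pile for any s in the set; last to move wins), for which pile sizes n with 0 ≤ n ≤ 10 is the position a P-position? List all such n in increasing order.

Build the Grundy sequence with g(k) = mex{g(k−s) : s ∈ {1, 2, 5}, s ≤ k}:
g(0) = mex{} = 0
g(1) = mex{0} = 1
g(2) = mex{0,1} = 2
g(3) = mex{1,2} = 0
g(4) = mex{0,2} = 1
g(5) = mex{0,1} = 2
g(6) = mex{1,2} = 0
g(7) = mex{0,2} = 1
g(8) = mex{0,1} = 2
g(9) = mex{1,2} = 0
g(10) = mex{0,2} = 1
The P-positions (g = 0) in 0..10 are 0, 3, 6, 9.

0, 3, 6, 9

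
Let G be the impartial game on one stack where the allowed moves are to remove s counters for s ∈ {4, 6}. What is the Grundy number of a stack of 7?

Compute g(0), g(1), … for moves {4, 6}:
g(0) = mex{} = 0
g(1) = mex{} = 0
g(2) = mex{} = 0
g(3) = mex{} = 0
g(4) = mex{0} = 1
g(5) = mex{0} = 1
g(6) = mex{0} = 1
g(7) = mex{0} = 1
So g(7) = 1.

1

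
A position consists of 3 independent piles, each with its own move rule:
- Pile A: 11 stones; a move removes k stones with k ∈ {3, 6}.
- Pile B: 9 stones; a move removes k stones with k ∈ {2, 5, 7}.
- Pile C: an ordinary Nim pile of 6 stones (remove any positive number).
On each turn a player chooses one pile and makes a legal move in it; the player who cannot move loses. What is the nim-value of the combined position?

Build the Grundy sequence for pile A with g(k) = mex{g(k−s) : s ∈ {3, 6}, s ≤ k}:
g(0) = mex{} = 0
g(1) = mex{} = 0
g(2) = mex{} = 0
g(3) = mex{0} = 1
g(4) = mex{0} = 1
g(5) = mex{0} = 1
g(6) = mex{0,1} = 2
g(7) = mex{0,1} = 2
g(8) = mex{0,1} = 2
g(9) = mex{1,2} = 0
g(10) = mex{1,2} = 0
g(11) = mex{1,2} = 0
So g(11) = 0.
Build the Grundy sequence for pile B with g(k) = mex{g(k−s) : s ∈ {2, 5, 7}, s ≤ k}:
g(0) = mex{} = 0
g(1) = mex{} = 0
g(2) = mex{0} = 1
g(3) = mex{0} = 1
g(4) = mex{1} = 0
g(5) = mex{0,1} = 2
g(6) = mex{0} = 1
g(7) = mex{0,1,2} = 3
g(8) = mex{0,1} = 2
g(9) = mex{0,1,3} = 2
So g(9) = 2.
Pile C is a plain Nim pile of size 6, so its Grundy value is 6.
By the Sprague-Grundy theorem, the Grundy value of a sum of independent games is the XOR of the component values.
Combined value = 0 ⊕ 2 ⊕ 6 = 4.

4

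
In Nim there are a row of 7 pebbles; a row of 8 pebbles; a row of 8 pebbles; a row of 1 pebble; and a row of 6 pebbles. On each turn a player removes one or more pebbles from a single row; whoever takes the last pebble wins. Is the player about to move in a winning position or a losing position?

Write each in binary and XOR column by column:
  0111  (7)
  1000  (8)
  1000  (8)
  0001  (1)
  0110  (6)
  ----
  0000  (0)
The nim-sum is 0, so this is a P-position: the player to move is in a losing position under optimal play.

Losing position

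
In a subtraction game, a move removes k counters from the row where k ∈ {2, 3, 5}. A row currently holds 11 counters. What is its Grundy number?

2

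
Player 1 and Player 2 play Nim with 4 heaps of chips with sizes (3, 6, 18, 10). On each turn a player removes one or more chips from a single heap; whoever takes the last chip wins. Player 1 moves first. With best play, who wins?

Write each in binary and XOR column by column:
  00011  (3)
  00110  (6)
  10010  (18)
  01010  (10)
  -----
  11101  (29)
The nim-sum is 29 ≠ 0, so this is an N-position: the player to move can win; Player 1 has a winning move.

Player 1 wins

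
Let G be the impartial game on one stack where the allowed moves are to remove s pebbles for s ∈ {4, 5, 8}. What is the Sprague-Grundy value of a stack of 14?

Grundy values for subtraction set {4, 5, 8}:
g(0) = mex{} = 0
g(1) = mex{} = 0
g(2) = mex{} = 0
g(3) = mex{} = 0
g(4) = mex{0} = 1
g(5) = mex{0} = 1
g(6) = mex{0} = 1
g(7) = mex{0} = 1
g(8) = mex{0,1} = 2
g(9) = mex{0,1} = 2
g(10) = mex{0,1} = 2
g(11) = mex{0,1} = 2
g(12) = mex{1,2} = 0
g(13) = mex{1,2} = 0
g(14) = mex{1,2} = 0
So g(14) = 0.

0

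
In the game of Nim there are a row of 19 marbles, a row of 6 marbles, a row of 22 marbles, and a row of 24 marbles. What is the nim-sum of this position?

27

Compute the nim-sum pairwise:
19 ^ 6 = 21
21 ^ 22 = 3
3 ^ 24 = 27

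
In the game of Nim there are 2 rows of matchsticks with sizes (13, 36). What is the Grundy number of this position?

Write each in binary and XOR column by column:
  001101  (13)
  100100  (36)
  ------
  101001  (41)

41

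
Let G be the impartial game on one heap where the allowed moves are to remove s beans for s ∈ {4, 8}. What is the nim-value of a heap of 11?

Build the Grundy sequence with g(k) = mex{g(k−s) : s ∈ {4, 8}, s ≤ k}:
k:     0  1  2  3  4  5  6  7  8  9 10 11
g(k):  0  0  0  0  1  1  1  1  2  2  2  2
So g(11) = 2.

2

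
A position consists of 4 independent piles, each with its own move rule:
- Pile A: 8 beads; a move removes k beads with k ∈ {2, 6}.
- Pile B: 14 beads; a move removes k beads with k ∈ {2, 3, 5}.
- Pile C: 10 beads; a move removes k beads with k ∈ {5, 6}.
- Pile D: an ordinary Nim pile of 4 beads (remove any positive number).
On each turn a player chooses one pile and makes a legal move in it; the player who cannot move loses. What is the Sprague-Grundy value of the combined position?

6

Build the Grundy sequence for pile A with g(k) = mex{g(k−s) : s ∈ {2, 6}, s ≤ k}:
k:     0  1  2  3  4  5  6  7  8
g(k):  0  0  1  1  0  0  1  1  0
So g(8) = 0.
Build the Grundy sequence for pile B with g(k) = mex{g(k−s) : s ∈ {2, 3, 5}, s ≤ k}:
k:     0  1  2  3  4  5  6  7  8  9 10 11 12 13 14
g(k):  0  0  1  1  2  2  3  0  0  1  1  2  2  3  0
So g(14) = 0.
For pile C, compute g(0), g(1), … with moves {5, 6}:
g(0) = mex{} = 0
g(1) = mex{} = 0
g(2) = mex{} = 0
g(3) = mex{} = 0
g(4) = mex{} = 0
g(5) = mex{0} = 1
g(6) = mex{0} = 1
g(7) = mex{0} = 1
g(8) = mex{0} = 1
g(9) = mex{0} = 1
g(10) = mex{0,1} = 2
So g(10) = 2.
Pile D is a plain Nim pile of size 4, so its Grundy value is 4.
The value of a disjunctive sum is the nim-sum of the parts.
Combined value = 0 ⊕ 0 ⊕ 2 ⊕ 4 = 6.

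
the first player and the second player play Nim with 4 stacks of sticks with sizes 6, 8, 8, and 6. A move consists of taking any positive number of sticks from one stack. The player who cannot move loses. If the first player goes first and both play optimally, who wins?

In binary:
  0110  (6)
  1000  (8)
  1000  (8)
  0110  (6)
  ----
  0000  (0)
The nim-sum is 0, so this is a P-position: the player to move is in a losing position under optimal play; the first player is about to move from it and so loses — the second player wins.

the second player wins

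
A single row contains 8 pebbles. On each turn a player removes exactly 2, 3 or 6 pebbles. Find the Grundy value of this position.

2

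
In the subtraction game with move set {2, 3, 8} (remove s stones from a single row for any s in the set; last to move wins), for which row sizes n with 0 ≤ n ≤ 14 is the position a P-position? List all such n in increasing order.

0, 1, 5, 6, 10, 11

Grundy values for subtraction set {2, 3, 8}:
k:     0  1  2  3  4  5  6  7  8  9 10 11 12 13 14
g(k):  0  0  1  1  2  0  0  1  1  2  0  0  1  1  2
The P-positions (g = 0) in 0..14 are 0, 1, 5, 6, 10, 11.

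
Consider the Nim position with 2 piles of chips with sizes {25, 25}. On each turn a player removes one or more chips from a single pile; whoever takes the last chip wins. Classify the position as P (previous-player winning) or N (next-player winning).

P-position

Compute the nim-sum pairwise:
25 ^ 25 = 0
The nim-sum is 0, so this is a P-position: the player to move is in a losing position under optimal play.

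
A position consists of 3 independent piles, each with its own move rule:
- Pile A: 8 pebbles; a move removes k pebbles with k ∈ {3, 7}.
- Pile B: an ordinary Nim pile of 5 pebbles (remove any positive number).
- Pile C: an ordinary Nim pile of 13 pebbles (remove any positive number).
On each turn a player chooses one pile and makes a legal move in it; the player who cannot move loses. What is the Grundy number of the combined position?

Grundy values for pile A (subtraction set {3, 7}):
k:     0  1  2  3  4  5  6  7  8
g(k):  0  0  0  1  1  1  0  2  2
So g(8) = 2.
Pile B is a plain Nim pile of size 5, so its Grundy value is 5.
Pile C is a plain Nim pile of size 13, so its Grundy value is 13.
The value of a disjunctive sum is the nim-sum of the parts.
Combined value = 2 XOR 5 XOR 13 = 10.

10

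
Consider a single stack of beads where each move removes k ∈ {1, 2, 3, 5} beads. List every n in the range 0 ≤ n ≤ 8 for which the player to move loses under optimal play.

Grundy values for subtraction set {1, 2, 3, 5}:
k:     0  1  2  3  4  5  6  7  8
g(k):  0  1  2  3  0  1  2  3  0
The P-positions (g = 0) in 0..8 are 0, 4, 8.

0, 4, 8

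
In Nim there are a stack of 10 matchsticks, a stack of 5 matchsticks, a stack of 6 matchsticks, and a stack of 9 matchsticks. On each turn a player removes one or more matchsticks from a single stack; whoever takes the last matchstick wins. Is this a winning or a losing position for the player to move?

Losing position

Compute the nim-sum pairwise:
10 XOR 5 = 15
15 XOR 6 = 9
9 XOR 9 = 0
The nim-sum is 0, so this is a P-position: the player to move is in a losing position under optimal play.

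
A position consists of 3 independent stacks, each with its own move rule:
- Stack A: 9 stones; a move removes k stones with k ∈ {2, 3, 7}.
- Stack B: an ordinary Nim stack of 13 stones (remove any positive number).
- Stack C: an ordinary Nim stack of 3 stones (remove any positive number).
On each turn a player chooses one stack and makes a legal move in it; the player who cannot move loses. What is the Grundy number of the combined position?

12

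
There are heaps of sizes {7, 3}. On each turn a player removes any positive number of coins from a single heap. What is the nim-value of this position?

4

Compute the nim-sum pairwise:
7 ^ 3 = 4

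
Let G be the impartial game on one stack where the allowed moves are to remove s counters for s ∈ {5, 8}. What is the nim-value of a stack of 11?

2

Build the Grundy sequence with g(k) = mex{g(k−s) : s ∈ {5, 8}, s ≤ k}:
g(0) = mex{} = 0
g(1) = mex{} = 0
g(2) = mex{} = 0
g(3) = mex{} = 0
g(4) = mex{} = 0
g(5) = mex{0} = 1
g(6) = mex{0} = 1
g(7) = mex{0} = 1
g(8) = mex{0} = 1
g(9) = mex{0} = 1
g(10) = mex{0,1} = 2
g(11) = mex{0,1} = 2
So g(11) = 2.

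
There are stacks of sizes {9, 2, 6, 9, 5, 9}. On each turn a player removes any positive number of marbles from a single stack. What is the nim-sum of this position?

8

Nim-sum: 9 XOR 2 XOR 6 XOR 9 XOR 5 XOR 9 = 8.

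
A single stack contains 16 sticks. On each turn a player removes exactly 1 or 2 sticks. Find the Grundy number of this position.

Build the Grundy sequence with g(k) = mex{g(k−s) : s ∈ {1, 2}, s ≤ k}:
k:     0  1  2  3  4  5  6  7  8  9 10 11 12 13 14 15 16
g(k):  0  1  2  0  1  2  0  1  2  0  1  2  0  1  2  0  1
So g(16) = 1.

1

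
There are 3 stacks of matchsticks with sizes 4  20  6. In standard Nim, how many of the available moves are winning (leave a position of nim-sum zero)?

1

Bitwise XOR of the heap sizes:
  00100  (4)
  10100  (20)
  00110  (6)
  -----
  10110  (22)
The overall nim-sum is X = 22. A stack of size p has a winning move iff p XOR X < p (reduce it to p XOR X).
  4: 4 XOR 22 = 18 ≥ 4 — no move.
  20: 20 XOR 22 = 2 < 20 — winning move (to 2).
  6: 6 XOR 22 = 16 ≥ 6 — no move.
That gives 1 winning move.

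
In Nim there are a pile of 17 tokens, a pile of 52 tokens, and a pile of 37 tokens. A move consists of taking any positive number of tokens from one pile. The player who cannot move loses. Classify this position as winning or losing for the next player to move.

Losing position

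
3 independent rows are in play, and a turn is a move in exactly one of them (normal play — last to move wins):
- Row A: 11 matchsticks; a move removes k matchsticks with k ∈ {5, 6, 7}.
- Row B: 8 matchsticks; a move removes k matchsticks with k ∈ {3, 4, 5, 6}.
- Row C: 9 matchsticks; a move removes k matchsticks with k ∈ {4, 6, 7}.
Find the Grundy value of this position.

2

For row A, compute g(0), g(1), … with moves {5, 6, 7}:
g(0) = mex{} = 0
g(1) = mex{} = 0
g(2) = mex{} = 0
g(3) = mex{} = 0
g(4) = mex{} = 0
g(5) = mex{0} = 1
g(6) = mex{0} = 1
g(7) = mex{0} = 1
g(8) = mex{0} = 1
g(9) = mex{0} = 1
g(10) = mex{0,1} = 2
g(11) = mex{0,1} = 2
So g(11) = 2.
For row B, compute g(0), g(1), … with moves {3, 4, 5, 6}:
g(0) = mex{} = 0
g(1) = mex{} = 0
g(2) = mex{} = 0
g(3) = mex{0} = 1
g(4) = mex{0} = 1
g(5) = mex{0} = 1
g(6) = mex{0,1} = 2
g(7) = mex{0,1} = 2
g(8) = mex{0,1} = 2
So g(8) = 2.
For row C, compute g(0), g(1), … with moves {4, 6, 7}:
g(0) = mex{} = 0
g(1) = mex{} = 0
g(2) = mex{} = 0
g(3) = mex{} = 0
g(4) = mex{0} = 1
g(5) = mex{0} = 1
g(6) = mex{0} = 1
g(7) = mex{0} = 1
g(8) = mex{0,1} = 2
g(9) = mex{0,1} = 2
So g(9) = 2.
The value of a disjunctive sum is the nim-sum of the parts.
Combined value = 2 XOR 2 XOR 2 = 2.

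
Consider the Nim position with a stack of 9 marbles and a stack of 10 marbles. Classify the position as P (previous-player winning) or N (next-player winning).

Nim-sum: 9 ^ 10 = 3.
The nim-sum is 3 ≠ 0, so this is an N-position: the player to move can win.

N-position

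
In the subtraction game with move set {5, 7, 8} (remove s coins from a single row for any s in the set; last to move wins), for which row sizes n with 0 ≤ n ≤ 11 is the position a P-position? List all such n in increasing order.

Grundy values for subtraction set {5, 7, 8}:
k:     0  1  2  3  4  5  6  7  8  9 10 11
g(k):  0  0  0  0  0  1  1  1  1  1  2  2
The P-positions (g = 0) in 0..11 are 0, 1, 2, 3, 4.

0, 1, 2, 3, 4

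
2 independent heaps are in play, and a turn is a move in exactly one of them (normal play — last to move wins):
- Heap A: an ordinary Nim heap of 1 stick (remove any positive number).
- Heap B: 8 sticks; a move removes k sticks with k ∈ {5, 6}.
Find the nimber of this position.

0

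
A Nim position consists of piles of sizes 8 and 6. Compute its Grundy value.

14

Compute the nim-sum pairwise:
8 ⊕ 6 = 14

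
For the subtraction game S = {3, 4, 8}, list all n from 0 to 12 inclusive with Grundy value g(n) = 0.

0, 1, 2, 7, 12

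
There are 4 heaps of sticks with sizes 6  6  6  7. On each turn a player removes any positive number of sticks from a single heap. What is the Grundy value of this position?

1

Nim-sum: 6 ^ 6 ^ 6 ^ 7 = 1.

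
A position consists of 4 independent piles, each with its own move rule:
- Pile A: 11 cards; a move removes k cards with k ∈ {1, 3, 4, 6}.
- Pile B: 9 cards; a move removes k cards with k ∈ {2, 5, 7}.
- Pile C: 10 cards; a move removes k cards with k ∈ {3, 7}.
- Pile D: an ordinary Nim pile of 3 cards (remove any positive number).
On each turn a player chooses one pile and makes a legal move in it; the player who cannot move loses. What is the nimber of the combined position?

Build the Grundy sequence for pile A with g(k) = mex{g(k−s) : s ∈ {1, 3, 4, 6}, s ≤ k}:
k:     0  1  2  3  4  5  6  7  8  9 10 11
g(k):  0  1  0  1  2  3  2  0  1  0  1  2
So g(11) = 2.
Grundy values for pile B (subtraction set {2, 5, 7}):
k:     0  1  2  3  4  5  6  7  8  9
g(k):  0  0  1  1  0  2  1  3  2  2
So g(9) = 2.
For pile C, compute g(0), g(1), … with moves {3, 7}:
g(0) = mex{} = 0
g(1) = mex{} = 0
g(2) = mex{} = 0
g(3) = mex{0} = 1
g(4) = mex{0} = 1
g(5) = mex{0} = 1
g(6) = mex{1} = 0
g(7) = mex{0,1} = 2
g(8) = mex{0,1} = 2
g(9) = mex{0} = 1
g(10) = mex{1,2} = 0
So g(10) = 0.
Pile D is a plain Nim pile of size 3, so its Grundy value is 3.
By the Sprague-Grundy theorem, the Grundy value of a sum of independent games is the XOR of the component values.
Combined value = 2 XOR 2 XOR 0 XOR 3 = 3.

3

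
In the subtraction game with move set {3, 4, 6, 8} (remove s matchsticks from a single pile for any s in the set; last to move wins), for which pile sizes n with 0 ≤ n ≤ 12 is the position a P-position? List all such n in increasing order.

Grundy values for subtraction set {3, 4, 6, 8}:
g(0) = mex{} = 0
g(1) = mex{} = 0
g(2) = mex{} = 0
g(3) = mex{0} = 1
g(4) = mex{0} = 1
g(5) = mex{0} = 1
g(6) = mex{0,1} = 2
g(7) = mex{0,1} = 2
g(8) = mex{0,1} = 2
g(9) = mex{0,1,2} = 3
g(10) = mex{0,1,2} = 3
g(11) = mex{1,2} = 0
g(12) = mex{1,2,3} = 0
The P-positions (g = 0) in 0..12 are 0, 1, 2, 11, 12.

0, 1, 2, 11, 12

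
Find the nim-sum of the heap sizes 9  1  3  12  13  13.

Nim-sum: 9 XOR 1 XOR 3 XOR 12 XOR 13 XOR 13 = 7.

7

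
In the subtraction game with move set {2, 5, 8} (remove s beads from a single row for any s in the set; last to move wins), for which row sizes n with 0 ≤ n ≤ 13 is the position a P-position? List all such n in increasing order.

0, 1, 4, 7, 10, 11

Build the Grundy sequence with g(k) = mex{g(k−s) : s ∈ {2, 5, 8}, s ≤ k}:
k:     0  1  2  3  4  5  6  7  8  9 10 11 12 13
g(k):  0  0  1  1  0  2  1  0  2  1  0  0  1  1
The P-positions (g = 0) in 0..13 are 0, 1, 4, 7, 10, 11.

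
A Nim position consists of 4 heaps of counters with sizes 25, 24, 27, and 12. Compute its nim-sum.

Compute the nim-sum pairwise:
25 ^ 24 = 1
1 ^ 27 = 26
26 ^ 12 = 22

22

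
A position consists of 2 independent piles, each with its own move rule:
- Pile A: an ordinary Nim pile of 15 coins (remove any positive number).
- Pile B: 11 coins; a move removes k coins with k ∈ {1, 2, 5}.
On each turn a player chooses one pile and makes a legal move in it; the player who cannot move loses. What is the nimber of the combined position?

13

Pile A is a plain Nim pile of size 15, so its Grundy value is 15.
Build the Grundy sequence for pile B with g(k) = mex{g(k−s) : s ∈ {1, 2, 5}, s ≤ k}:
g(0) = mex{} = 0
g(1) = mex{0} = 1
g(2) = mex{0,1} = 2
g(3) = mex{1,2} = 0
g(4) = mex{0,2} = 1
g(5) = mex{0,1} = 2
g(6) = mex{1,2} = 0
g(7) = mex{0,2} = 1
g(8) = mex{0,1} = 2
g(9) = mex{1,2} = 0
g(10) = mex{0,2} = 1
g(11) = mex{0,1} = 2
So g(11) = 2.
By the Sprague-Grundy theorem, the Grundy value of a sum of independent games is the XOR of the component values.
Combined value = 15 XOR 2 = 13.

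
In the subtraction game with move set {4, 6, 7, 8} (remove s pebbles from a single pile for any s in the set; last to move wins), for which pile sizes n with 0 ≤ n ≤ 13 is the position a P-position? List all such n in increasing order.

0, 1, 2, 3, 12, 13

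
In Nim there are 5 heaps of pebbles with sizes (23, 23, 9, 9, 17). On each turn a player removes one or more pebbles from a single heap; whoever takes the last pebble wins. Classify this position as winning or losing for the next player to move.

Winning position

Nim-sum: 23 ⊕ 23 ⊕ 9 ⊕ 9 ⊕ 17 = 17.
The nim-sum is 17 ≠ 0, so this is an N-position: the player to move can win.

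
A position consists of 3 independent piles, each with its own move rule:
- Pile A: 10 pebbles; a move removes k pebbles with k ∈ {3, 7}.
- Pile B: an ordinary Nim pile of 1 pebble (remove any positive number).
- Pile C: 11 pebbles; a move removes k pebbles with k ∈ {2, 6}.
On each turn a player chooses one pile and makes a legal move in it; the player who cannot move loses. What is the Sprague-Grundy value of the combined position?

0

For pile A, compute g(0), g(1), … with moves {3, 7}:
g(0) = mex{} = 0
g(1) = mex{} = 0
g(2) = mex{} = 0
g(3) = mex{0} = 1
g(4) = mex{0} = 1
g(5) = mex{0} = 1
g(6) = mex{1} = 0
g(7) = mex{0,1} = 2
g(8) = mex{0,1} = 2
g(9) = mex{0} = 1
g(10) = mex{1,2} = 0
So g(10) = 0.
Pile B is a plain Nim pile of size 1, so its Grundy value is 1.
Grundy values for pile C (subtraction set {2, 6}):
g(0) = mex{} = 0
g(1) = mex{} = 0
g(2) = mex{0} = 1
g(3) = mex{0} = 1
g(4) = mex{1} = 0
g(5) = mex{1} = 0
g(6) = mex{0} = 1
g(7) = mex{0} = 1
g(8) = mex{1} = 0
g(9) = mex{1} = 0
g(10) = mex{0} = 1
g(11) = mex{0} = 1
So g(11) = 1.
By the Sprague-Grundy theorem, the Grundy value of a sum of independent games is the XOR of the component values.
Combined value = 0 ⊕ 1 ⊕ 1 = 0.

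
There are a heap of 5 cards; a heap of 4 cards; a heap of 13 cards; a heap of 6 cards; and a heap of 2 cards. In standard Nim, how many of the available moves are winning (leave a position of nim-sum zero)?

1

Nim-sum: 5 ⊕ 4 ⊕ 13 ⊕ 6 ⊕ 2 = 8.
The overall nim-sum is X = 8. A heap of size p has a winning move iff p XOR X < p (reduce it to p XOR X).
  5: 5 XOR 8 = 13 ≥ 5 — no move.
  4: 4 XOR 8 = 12 ≥ 4 — no move.
  13: 13 XOR 8 = 5 < 13 — winning move (to 5).
  6: 6 XOR 8 = 14 ≥ 6 — no move.
  2: 2 XOR 8 = 10 ≥ 2 — no move.
That gives 1 winning move.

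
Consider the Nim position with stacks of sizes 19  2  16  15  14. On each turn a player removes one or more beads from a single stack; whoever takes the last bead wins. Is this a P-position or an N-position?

P-position

Compute the nim-sum pairwise:
19 ^ 2 = 17
17 ^ 16 = 1
1 ^ 15 = 14
14 ^ 14 = 0
The nim-sum is 0, so this is a P-position: the player to move is in a losing position under optimal play.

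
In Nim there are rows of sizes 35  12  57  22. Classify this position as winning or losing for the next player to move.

Losing position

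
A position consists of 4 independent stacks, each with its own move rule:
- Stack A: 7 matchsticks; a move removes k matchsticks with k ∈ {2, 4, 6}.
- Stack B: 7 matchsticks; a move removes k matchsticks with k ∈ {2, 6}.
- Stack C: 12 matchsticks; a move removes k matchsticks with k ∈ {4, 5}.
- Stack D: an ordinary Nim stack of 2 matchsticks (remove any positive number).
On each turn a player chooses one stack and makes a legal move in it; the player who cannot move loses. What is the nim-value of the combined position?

Build the Grundy sequence for stack A with g(k) = mex{g(k−s) : s ∈ {2, 4, 6}, s ≤ k}:
k:     0  1  2  3  4  5  6  7
g(k):  0  0  1  1  2  2  3  3
So g(7) = 3.
For stack B, compute g(0), g(1), … with moves {2, 6}:
g(0) = mex{} = 0
g(1) = mex{} = 0
g(2) = mex{0} = 1
g(3) = mex{0} = 1
g(4) = mex{1} = 0
g(5) = mex{1} = 0
g(6) = mex{0} = 1
g(7) = mex{0} = 1
So g(7) = 1.
For stack C, compute g(0), g(1), … with moves {4, 5}:
k:     0  1  2  3  4  5  6  7  8  9 10 11 12
g(k):  0  0  0  0  1  1  1  1  2  0  0  0  0
So g(12) = 0.
Stack D is a plain Nim stack of size 2, so its Grundy value is 2.
The value of a disjunctive sum is the nim-sum of the parts.
Combined value = 3 ⊕ 1 ⊕ 0 ⊕ 2 = 0.

0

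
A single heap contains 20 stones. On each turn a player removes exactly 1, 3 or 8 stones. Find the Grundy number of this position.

3

Build the Grundy sequence with g(k) = mex{g(k−s) : s ∈ {1, 3, 8}, s ≤ k}:
k:     0  1  2  3  4  5  6  7  8  9 10 11 12 13 14 15 16 17 18 19 20
g(k):  0  1  0  1  0  1  0  1  2  3  2  0  1  0  1  0  1  0  1  2  3
So g(20) = 3.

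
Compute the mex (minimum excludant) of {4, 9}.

0

0 is not in the set, so the mex is 0.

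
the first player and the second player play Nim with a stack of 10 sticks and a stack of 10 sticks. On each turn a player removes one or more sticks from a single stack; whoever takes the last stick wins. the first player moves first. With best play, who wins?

Nim-sum: 10 XOR 10 = 0.
The nim-sum is 0, so this is a P-position: the player to move is in a losing position under optimal play; the first player is about to move from it and so loses — the second player wins.

the second player wins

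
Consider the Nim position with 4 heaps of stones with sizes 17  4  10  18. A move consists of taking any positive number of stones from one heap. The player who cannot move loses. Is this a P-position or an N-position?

N-position

Compute the nim-sum pairwise:
17 XOR 4 = 21
21 XOR 10 = 31
31 XOR 18 = 13
The nim-sum is 13 ≠ 0, so this is an N-position: the player to move can win.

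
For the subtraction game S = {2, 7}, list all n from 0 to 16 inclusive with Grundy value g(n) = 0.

Grundy values for subtraction set {2, 7}:
k:     0  1  2  3  4  5  6  7  8  9 10 11 12 13 14 15 16
g(k):  0  0  1  1  0  0  1  1  2  0  0  1  1  0  0  1  1
The P-positions (g = 0) in 0..16 are 0, 1, 4, 5, 9, 10, 13, 14.

0, 1, 4, 5, 9, 10, 13, 14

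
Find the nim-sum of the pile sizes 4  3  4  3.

In binary:
  100  (4)
  011  (3)
  100  (4)
  011  (3)
  ---
  000  (0)

0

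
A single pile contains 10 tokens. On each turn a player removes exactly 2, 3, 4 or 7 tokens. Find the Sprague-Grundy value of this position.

2

Build the Grundy sequence with g(k) = mex{g(k−s) : s ∈ {2, 3, 4, 7}, s ≤ k}:
k:     0  1  2  3  4  5  6  7  8  9 10
g(k):  0  0  1  1  2  2  0  3  1  4  2
So g(10) = 2.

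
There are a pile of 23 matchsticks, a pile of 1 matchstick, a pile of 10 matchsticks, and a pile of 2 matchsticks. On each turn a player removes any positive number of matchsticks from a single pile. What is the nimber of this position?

30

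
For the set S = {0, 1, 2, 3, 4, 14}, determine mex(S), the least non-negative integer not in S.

5

The values 0, 1, 2, 3, 4 are all present; 5 is the first non-negative integer missing from the set.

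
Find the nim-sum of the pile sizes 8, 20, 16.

Nim-sum: 8 XOR 20 XOR 16 = 12.

12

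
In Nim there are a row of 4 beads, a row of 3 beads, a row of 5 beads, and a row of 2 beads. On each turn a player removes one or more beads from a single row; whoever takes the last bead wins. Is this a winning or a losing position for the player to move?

Bitwise XOR of the heap sizes:
  100  (4)
  011  (3)
  101  (5)
  010  (2)
  ---
  000  (0)
The nim-sum is 0, so this is a P-position: the player to move is in a losing position under optimal play.

Losing position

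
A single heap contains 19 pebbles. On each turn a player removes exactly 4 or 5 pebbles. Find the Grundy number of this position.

0

Grundy values for subtraction set {4, 5}:
k:     0  1  2  3  4  5  6  7  8  9 10 11 12 13 14 15 16 17 18 19
g(k):  0  0  0  0  1  1  1  1  2  0  0  0  0  1  1  1  1  2  0  0
So g(19) = 0.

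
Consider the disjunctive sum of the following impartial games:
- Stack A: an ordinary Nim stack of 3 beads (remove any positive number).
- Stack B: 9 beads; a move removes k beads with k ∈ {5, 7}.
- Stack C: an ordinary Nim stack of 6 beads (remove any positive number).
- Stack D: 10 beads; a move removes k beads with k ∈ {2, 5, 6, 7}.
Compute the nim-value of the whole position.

7

Stack A is a plain Nim stack of size 3, so its Grundy value is 3.
For stack B, compute g(0), g(1), … with moves {5, 7}:
g(0) = mex{} = 0
g(1) = mex{} = 0
g(2) = mex{} = 0
g(3) = mex{} = 0
g(4) = mex{} = 0
g(5) = mex{0} = 1
g(6) = mex{0} = 1
g(7) = mex{0} = 1
g(8) = mex{0} = 1
g(9) = mex{0} = 1
So g(9) = 1.
Stack C is a plain Nim stack of size 6, so its Grundy value is 6.
Grundy values for stack D (subtraction set {2, 5, 6, 7}):
k:     0  1  2  3  4  5  6  7  8  9 10
g(k):  0  0  1  1  0  2  1  3  2  2  3
So g(10) = 3.
The value of a disjunctive sum is the nim-sum of the parts.
Combined value = 3 XOR 1 XOR 6 XOR 3 = 7.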